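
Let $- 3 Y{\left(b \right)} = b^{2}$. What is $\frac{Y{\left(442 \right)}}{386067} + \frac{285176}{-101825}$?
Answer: $- \frac{350184067676}{117933816825} \approx -2.9693$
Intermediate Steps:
$Y{\left(b \right)} = - \frac{b^{2}}{3}$
$\frac{Y{\left(442 \right)}}{386067} + \frac{285176}{-101825} = \frac{\left(- \frac{1}{3}\right) 442^{2}}{386067} + \frac{285176}{-101825} = \left(- \frac{1}{3}\right) 195364 \cdot \frac{1}{386067} + 285176 \left(- \frac{1}{101825}\right) = \left(- \frac{195364}{3}\right) \frac{1}{386067} - \frac{285176}{101825} = - \frac{195364}{1158201} - \frac{285176}{101825} = - \frac{350184067676}{117933816825}$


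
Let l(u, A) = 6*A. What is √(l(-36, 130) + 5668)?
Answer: 4*√403 ≈ 80.299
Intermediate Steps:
√(l(-36, 130) + 5668) = √(6*130 + 5668) = √(780 + 5668) = √6448 = 4*√403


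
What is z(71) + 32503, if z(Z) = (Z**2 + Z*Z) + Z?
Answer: 42656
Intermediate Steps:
z(Z) = Z + 2*Z**2 (z(Z) = (Z**2 + Z**2) + Z = 2*Z**2 + Z = Z + 2*Z**2)
z(71) + 32503 = 71*(1 + 2*71) + 32503 = 71*(1 + 142) + 32503 = 71*143 + 32503 = 10153 + 32503 = 42656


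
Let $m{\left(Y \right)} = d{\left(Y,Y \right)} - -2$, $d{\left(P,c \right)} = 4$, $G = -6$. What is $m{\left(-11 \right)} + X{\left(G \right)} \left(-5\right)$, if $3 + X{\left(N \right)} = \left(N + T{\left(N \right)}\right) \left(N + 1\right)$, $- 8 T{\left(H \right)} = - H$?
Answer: $- \frac{591}{4} \approx -147.75$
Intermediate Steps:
$T{\left(H \right)} = \frac{H}{8}$ ($T{\left(H \right)} = - \frac{\left(-1\right) H}{8} = \frac{H}{8}$)
$X{\left(N \right)} = -3 + \frac{9 N \left(1 + N\right)}{8}$ ($X{\left(N \right)} = -3 + \left(N + \frac{N}{8}\right) \left(N + 1\right) = -3 + \frac{9 N}{8} \left(1 + N\right) = -3 + \frac{9 N \left(1 + N\right)}{8}$)
$m{\left(Y \right)} = 6$ ($m{\left(Y \right)} = 4 - -2 = 4 + 2 = 6$)
$m{\left(-11 \right)} + X{\left(G \right)} \left(-5\right) = 6 + \left(-3 + \frac{9}{8} \left(-6\right) + \frac{9 \left(-6\right)^{2}}{8}\right) \left(-5\right) = 6 + \left(-3 - \frac{27}{4} + \frac{9}{8} \cdot 36\right) \left(-5\right) = 6 + \left(-3 - \frac{27}{4} + \frac{81}{2}\right) \left(-5\right) = 6 + \frac{123}{4} \left(-5\right) = 6 - \frac{615}{4} = - \frac{591}{4}$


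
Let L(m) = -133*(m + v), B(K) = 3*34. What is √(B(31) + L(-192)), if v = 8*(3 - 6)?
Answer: 31*√30 ≈ 169.79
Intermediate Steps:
B(K) = 102
v = -24 (v = 8*(-3) = -24)
L(m) = 3192 - 133*m (L(m) = -133*(m - 24) = -133*(-24 + m) = 3192 - 133*m)
√(B(31) + L(-192)) = √(102 + (3192 - 133*(-192))) = √(102 + (3192 + 25536)) = √(102 + 28728) = √28830 = 31*√30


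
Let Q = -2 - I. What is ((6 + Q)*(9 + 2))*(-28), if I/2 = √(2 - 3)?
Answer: -1232 + 616*I ≈ -1232.0 + 616.0*I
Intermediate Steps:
I = 2*I (I = 2*√(2 - 3) = 2*√(-1) = 2*I ≈ 2.0*I)
Q = -2 - 2*I ≈ -2.0 - 2.0*I
((6 + Q)*(9 + 2))*(-28) = ((6 + (-2 - 2*I))*(9 + 2))*(-28) = ((4 - 2*I)*11)*(-28) = (44 - 22*I)*(-28) = -1232 + 616*I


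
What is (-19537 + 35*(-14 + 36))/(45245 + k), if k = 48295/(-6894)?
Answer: -129379698/311870735 ≈ -0.41485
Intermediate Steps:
k = -48295/6894 (k = 48295*(-1/6894) = -48295/6894 ≈ -7.0054)
(-19537 + 35*(-14 + 36))/(45245 + k) = (-19537 + 35*(-14 + 36))/(45245 - 48295/6894) = (-19537 + 35*22)/(311870735/6894) = (-19537 + 770)*(6894/311870735) = -18767*6894/311870735 = -129379698/311870735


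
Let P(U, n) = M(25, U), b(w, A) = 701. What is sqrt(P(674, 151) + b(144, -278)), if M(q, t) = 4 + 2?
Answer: sqrt(707) ≈ 26.589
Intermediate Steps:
M(q, t) = 6
P(U, n) = 6
sqrt(P(674, 151) + b(144, -278)) = sqrt(6 + 701) = sqrt(707)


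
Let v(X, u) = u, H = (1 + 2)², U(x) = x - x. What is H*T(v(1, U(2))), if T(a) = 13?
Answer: 117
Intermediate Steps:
U(x) = 0
H = 9 (H = 3² = 9)
H*T(v(1, U(2))) = 9*13 = 117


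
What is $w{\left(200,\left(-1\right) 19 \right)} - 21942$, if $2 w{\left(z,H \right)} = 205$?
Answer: $- \frac{43679}{2} \approx -21840.0$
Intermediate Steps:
$w{\left(z,H \right)} = \frac{205}{2}$ ($w{\left(z,H \right)} = \frac{1}{2} \cdot 205 = \frac{205}{2}$)
$w{\left(200,\left(-1\right) 19 \right)} - 21942 = \frac{205}{2} - 21942 = - \frac{43679}{2}$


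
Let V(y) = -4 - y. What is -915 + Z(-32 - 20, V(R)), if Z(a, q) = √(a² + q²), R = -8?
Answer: -915 + 4*√170 ≈ -862.85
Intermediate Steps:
-915 + Z(-32 - 20, V(R)) = -915 + √((-32 - 20)² + (-4 - 1*(-8))²) = -915 + √((-52)² + (-4 + 8)²) = -915 + √(2704 + 4²) = -915 + √(2704 + 16) = -915 + √2720 = -915 + 4*√170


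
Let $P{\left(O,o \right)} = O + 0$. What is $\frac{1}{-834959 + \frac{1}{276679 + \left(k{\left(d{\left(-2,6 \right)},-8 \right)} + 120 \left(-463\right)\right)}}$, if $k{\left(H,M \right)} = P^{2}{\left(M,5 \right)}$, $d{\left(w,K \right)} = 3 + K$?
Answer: $- \frac{221183}{184678736496} \approx -1.1977 \cdot 10^{-6}$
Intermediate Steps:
$P{\left(O,o \right)} = O$
$k{\left(H,M \right)} = M^{2}$
$\frac{1}{-834959 + \frac{1}{276679 + \left(k{\left(d{\left(-2,6 \right)},-8 \right)} + 120 \left(-463\right)\right)}} = \frac{1}{-834959 + \frac{1}{276679 + \left(\left(-8\right)^{2} + 120 \left(-463\right)\right)}} = \frac{1}{-834959 + \frac{1}{276679 + \left(64 - 55560\right)}} = \frac{1}{-834959 + \frac{1}{276679 - 55496}} = \frac{1}{-834959 + \frac{1}{221183}} = \frac{1}{- \frac{184678736496}{221183}} = - \frac{221183}{184678736496}$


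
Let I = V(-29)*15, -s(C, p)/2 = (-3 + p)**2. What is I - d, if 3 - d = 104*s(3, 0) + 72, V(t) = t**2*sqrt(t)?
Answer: -1803 + 12615*I*sqrt(29) ≈ -1803.0 + 67934.0*I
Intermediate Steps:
s(C, p) = -2*(-3 + p)**2
V(t) = t**(5/2)
I = 12615*I*sqrt(29) (I = (-29)**(5/2)*15 = (841*I*sqrt(29))*15 = 12615*I*sqrt(29) ≈ 67934.0*I)
d = 1803 (d = 3 - (104*(-2*(-3 + 0)**2) + 72) = 3 - (104*(-2*(-3)**2) + 72) = 3 - (104*(-2*9) + 72) = 3 - (104*(-18) + 72) = 3 - (-1872 + 72) = 3 - 1*(-1800) = 3 + 1800 = 1803)
I - d = 12615*I*sqrt(29) - 1*1803 = 12615*I*sqrt(29) - 1803 = -1803 + 12615*I*sqrt(29)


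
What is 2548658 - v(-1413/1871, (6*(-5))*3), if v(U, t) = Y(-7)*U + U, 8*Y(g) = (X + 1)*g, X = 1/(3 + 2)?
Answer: 95370780947/37420 ≈ 2.5487e+6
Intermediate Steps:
X = ⅕ (X = 1/5 = ⅕ ≈ 0.20000)
Y(g) = 3*g/20 (Y(g) = ((⅕ + 1)*g)/8 = (6*g/5)/8 = 3*g/20)
v(U, t) = -U/20 (v(U, t) = ((3/20)*(-7))*U + U = -21*U/20 + U = -U/20)
2548658 - v(-1413/1871, (6*(-5))*3) = 2548658 - (-1)*(-1413/1871)/20 = 2548658 - (-1)*(-1413*1/1871)/20 = 2548658 - (-1)*(-1413)/(20*1871) = 2548658 - 1*1413/37420 = 2548658 - 1413/37420 = 95370780947/37420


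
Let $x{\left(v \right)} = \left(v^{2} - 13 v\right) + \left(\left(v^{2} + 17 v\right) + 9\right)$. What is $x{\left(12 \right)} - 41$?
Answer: $304$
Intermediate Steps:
$x{\left(v \right)} = 9 + 2 v^{2} + 4 v$ ($x{\left(v \right)} = \left(v^{2} - 13 v\right) + \left(9 + v^{2} + 17 v\right) = 9 + 2 v^{2} + 4 v$)
$x{\left(12 \right)} - 41 = \left(9 + 2 \cdot 12^{2} + 4 \cdot 12\right) - 41 = \left(9 + 2 \cdot 144 + 48\right) - 41 = \left(9 + 288 + 48\right) - 41 = 345 - 41 = 304$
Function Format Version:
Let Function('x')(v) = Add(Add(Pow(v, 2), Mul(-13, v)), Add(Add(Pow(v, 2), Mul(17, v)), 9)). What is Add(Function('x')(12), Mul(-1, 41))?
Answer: 304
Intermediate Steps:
Function('x')(v) = Add(9, Mul(2, Pow(v, 2)), Mul(4, v)) (Function('x')(v) = Add(Add(Pow(v, 2), Mul(-13, v)), Add(9, Pow(v, 2), Mul(17, v))) = Add(9, Mul(2, Pow(v, 2)), Mul(4, v)))
Add(Function('x')(12), Mul(-1, 41)) = Add(Add(9, Mul(2, Pow(12, 2)), Mul(4, 12)), Mul(-1, 41)) = Add(Add(9, Mul(2, 144), 48), -41) = Add(Add(9, 288, 48), -41) = Add(345, -41) = 304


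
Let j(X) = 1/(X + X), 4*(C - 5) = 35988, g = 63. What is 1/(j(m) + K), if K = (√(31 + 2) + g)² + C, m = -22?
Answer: 2797300/36263327193 - 27104*√33/36263327193 ≈ 7.2845e-5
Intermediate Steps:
C = 9002 (C = 5 + (¼)*35988 = 5 + 8997 = 9002)
j(X) = 1/(2*X)
K = 9002 + (63 + √33)² (K = (√(31 + 2) + 63)² + 9002 = (√33 + 63)² + 9002 = (63 + √33)² + 9002 = 9002 + (63 + √33)² ≈ 13728.)
1/(j(m) + K) = 1/((½)/(-22) + (13004 + 126*√33)) = 1/((½)*(-1/22) + (13004 + 126*√33)) = 1/(-1/44 + (13004 + 126*√33)) = 1/(572175/44 + 126*√33)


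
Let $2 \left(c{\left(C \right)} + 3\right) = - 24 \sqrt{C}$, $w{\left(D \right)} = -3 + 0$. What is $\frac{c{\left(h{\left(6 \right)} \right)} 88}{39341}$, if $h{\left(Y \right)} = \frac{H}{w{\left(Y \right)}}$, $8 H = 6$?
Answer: $- \frac{264}{39341} - \frac{528 i}{39341} \approx -0.0067106 - 0.013421 i$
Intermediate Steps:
$H = \frac{3}{4}$ ($H = \frac{1}{8} \cdot 6 = \frac{3}{4} \approx 0.75$)
$w{\left(D \right)} = -3$
$h{\left(Y \right)} = - \frac{1}{4}$ ($h{\left(Y \right)} = \frac{3}{4 \left(-3\right)} = \frac{3}{4} \left(- \frac{1}{3}\right) = - \frac{1}{4}$)
$c{\left(C \right)} = -3 - 12 \sqrt{C}$ ($c{\left(C \right)} = -3 + \frac{\left(-24\right) \sqrt{C}}{2} = -3 - 12 \sqrt{C}$)
$\frac{c{\left(h{\left(6 \right)} \right)} 88}{39341} = \frac{\left(-3 - 12 \sqrt{- \frac{1}{4}}\right) 88}{39341} = \left(-3 - 12 \frac{i}{2}\right) 88 \cdot \frac{1}{39341} = \left(-3 - 6 i\right) 88 \cdot \frac{1}{39341} = \left(-264 - 528 i\right) \frac{1}{39341} = - \frac{264}{39341} - \frac{528 i}{39341}$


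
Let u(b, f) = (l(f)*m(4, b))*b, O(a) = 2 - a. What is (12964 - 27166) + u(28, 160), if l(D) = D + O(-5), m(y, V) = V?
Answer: 116726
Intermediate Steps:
l(D) = 7 + D (l(D) = D + (2 - 1*(-5)) = D + (2 + 5) = D + 7 = 7 + D)
u(b, f) = b**2*(7 + f) (u(b, f) = ((7 + f)*b)*b = (b*(7 + f))*b = b**2*(7 + f))
(12964 - 27166) + u(28, 160) = (12964 - 27166) + 28**2*(7 + 160) = -14202 + 784*167 = -14202 + 130928 = 116726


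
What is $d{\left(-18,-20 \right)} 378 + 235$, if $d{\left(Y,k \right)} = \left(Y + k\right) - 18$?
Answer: $-20933$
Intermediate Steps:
$d{\left(Y,k \right)} = -18 + Y + k$
$d{\left(-18,-20 \right)} 378 + 235 = \left(-18 - 18 - 20\right) 378 + 235 = \left(-56\right) 378 + 235 = -21168 + 235 = -20933$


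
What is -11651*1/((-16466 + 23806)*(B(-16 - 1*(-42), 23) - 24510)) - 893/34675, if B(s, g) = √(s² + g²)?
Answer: -4134434920577/160943957359450 + 11651*√1205/4409423489300 ≈ -0.025689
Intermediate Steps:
B(s, g) = √(g² + s²)
-11651*1/((-16466 + 23806)*(B(-16 - 1*(-42), 23) - 24510)) - 893/34675 = -11651*1/((-16466 + 23806)*(√(23² + (-16 - 1*(-42))²) - 24510)) - 893/34675 = -11651*1/(7340*(√(529 + (-16 + 42)²) - 24510)) - 893*1/34675 = -11651*1/(7340*(√(529 + 26²) - 24510)) - 47/1825 = -11651*1/(7340*(√(529 + 676) - 24510)) - 47/1825 = -11651*1/(7340*(√1205 - 24510)) - 47/1825 = -11651*1/(7340*(-24510 + √1205)) - 47/1825 = -11651/(-179903400 + 7340*√1205) - 47/1825 = -47/1825 - 11651/(-179903400 + 7340*√1205)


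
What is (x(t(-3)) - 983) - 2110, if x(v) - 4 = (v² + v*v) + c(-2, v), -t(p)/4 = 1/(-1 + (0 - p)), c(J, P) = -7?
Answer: -3088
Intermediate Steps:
t(p) = -4/(-1 - p) (t(p) = -4/(-1 + (0 - p)) = -4/(-1 - p))
x(v) = -3 + 2*v² (x(v) = 4 + ((v² + v*v) - 7) = 4 + ((v² + v²) - 7) = 4 + (2*v² - 7) = 4 + (-7 + 2*v²) = -3 + 2*v²)
(x(t(-3)) - 983) - 2110 = ((-3 + 2*(4/(1 - 3))²) - 983) - 2110 = ((-3 + 2*(4/(-2))²) - 983) - 2110 = ((-3 + 2*(4*(-½))²) - 983) - 2110 = ((-3 + 2*(-2)²) - 983) - 2110 = ((-3 + 2*4) - 983) - 2110 = ((-3 + 8) - 983) - 2110 = (5 - 983) - 2110 = -978 - 2110 = -3088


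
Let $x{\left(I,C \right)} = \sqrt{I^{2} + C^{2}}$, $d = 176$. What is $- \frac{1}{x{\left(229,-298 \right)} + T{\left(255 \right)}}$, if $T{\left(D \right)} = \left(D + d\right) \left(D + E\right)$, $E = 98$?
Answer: $- \frac{152143}{23147351204} + \frac{\sqrt{141245}}{23147351204} \approx -6.5566 \cdot 10^{-6}$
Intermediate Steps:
$x{\left(I,C \right)} = \sqrt{C^{2} + I^{2}}$
$T{\left(D \right)} = \left(98 + D\right) \left(176 + D\right)$ ($T{\left(D \right)} = \left(D + 176\right) \left(D + 98\right) = \left(176 + D\right) \left(98 + D\right) = \left(98 + D\right) \left(176 + D\right)$)
$- \frac{1}{x{\left(229,-298 \right)} + T{\left(255 \right)}} = - \frac{1}{\sqrt{\left(-298\right)^{2} + 229^{2}} + \left(17248 + 255^{2} + 274 \cdot 255\right)} = - \frac{1}{\sqrt{88804 + 52441} + \left(17248 + 65025 + 69870\right)} = - \frac{1}{\sqrt{141245} + 152143} = - \frac{1}{152143 + \sqrt{141245}}$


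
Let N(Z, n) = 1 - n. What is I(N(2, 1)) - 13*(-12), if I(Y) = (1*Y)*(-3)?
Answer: 156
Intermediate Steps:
I(Y) = -3*Y (I(Y) = Y*(-3) = -3*Y)
I(N(2, 1)) - 13*(-12) = -3*(1 - 1*1) - 13*(-12) = -3*(1 - 1) + 156 = -3*0 + 156 = 0 + 156 = 156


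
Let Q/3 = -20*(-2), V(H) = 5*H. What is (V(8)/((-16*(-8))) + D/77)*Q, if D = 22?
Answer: 1005/14 ≈ 71.786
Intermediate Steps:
Q = 120 (Q = 3*(-20*(-2)) = 3*40 = 120)
(V(8)/((-16*(-8))) + D/77)*Q = ((5*8)/((-16*(-8))) + 22/77)*120 = (40/128 + 22*(1/77))*120 = (40*(1/128) + 2/7)*120 = (5/16 + 2/7)*120 = (67/112)*120 = 1005/14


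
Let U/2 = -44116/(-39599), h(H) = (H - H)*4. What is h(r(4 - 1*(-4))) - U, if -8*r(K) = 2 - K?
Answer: -88232/39599 ≈ -2.2281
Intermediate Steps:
r(K) = -¼ + K/8 (r(K) = -(2 - K)/8 = -¼ + K/8)
h(H) = 0 (h(H) = 0*4 = 0)
U = 88232/39599 (U = 2*(-44116/(-39599)) = 2*(-44116*(-1/39599)) = 2*(44116/39599) = 88232/39599 ≈ 2.2281)
h(r(4 - 1*(-4))) - U = 0 - 1*88232/39599 = 0 - 88232/39599 = -88232/39599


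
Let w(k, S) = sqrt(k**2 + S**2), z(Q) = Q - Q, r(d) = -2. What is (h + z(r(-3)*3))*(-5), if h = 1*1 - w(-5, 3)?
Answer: -5 + 5*sqrt(34) ≈ 24.155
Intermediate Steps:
z(Q) = 0
w(k, S) = sqrt(S**2 + k**2)
h = 1 - sqrt(34) (h = 1*1 - sqrt(3**2 + (-5)**2) = 1 - sqrt(9 + 25) = 1 - sqrt(34) ≈ -4.8309)
(h + z(r(-3)*3))*(-5) = ((1 - sqrt(34)) + 0)*(-5) = (1 - sqrt(34))*(-5) = -5 + 5*sqrt(34)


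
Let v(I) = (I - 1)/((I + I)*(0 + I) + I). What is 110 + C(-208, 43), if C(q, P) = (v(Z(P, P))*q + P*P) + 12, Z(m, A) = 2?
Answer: 9751/5 ≈ 1950.2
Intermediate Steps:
v(I) = (-1 + I)/(I + 2*I**2) (v(I) = (-1 + I)/((2*I)*I + I) = (-1 + I)/(2*I**2 + I) = (-1 + I)/(I + 2*I**2))
C(q, P) = 12 + P**2 + q/10 (C(q, P) = (((-1 + 2)/(2*(1 + 2*2)))*q + P*P) + 12 = (((1/2)*1/(1 + 4))*q + P**2) + 12 = (((1/2)*1/5)*q + P**2) + 12 = (((1/2)*(1/5)*1)*q + P**2) + 12 = (q/10 + P**2) + 12 = (P**2 + q/10) + 12 = 12 + P**2 + q/10)
110 + C(-208, 43) = 110 + (12 + 43**2 + (1/10)*(-208)) = 110 + (12 + 1849 - 104/5) = 110 + 9201/5 = 9751/5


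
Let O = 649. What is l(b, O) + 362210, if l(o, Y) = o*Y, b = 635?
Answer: 774325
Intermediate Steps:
l(o, Y) = Y*o
l(b, O) + 362210 = 649*635 + 362210 = 412115 + 362210 = 774325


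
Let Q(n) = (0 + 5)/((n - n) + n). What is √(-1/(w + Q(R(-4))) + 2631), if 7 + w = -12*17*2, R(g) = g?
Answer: √810414515/555 ≈ 51.293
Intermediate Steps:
Q(n) = 5/n (Q(n) = 5/(0 + n) = 5/n)
w = -415 (w = -7 - 12*17*2 = -7 - 204*2 = -7 - 408 = -415)
√(-1/(w + Q(R(-4))) + 2631) = √(-1/(-415 + 5/(-4)) + 2631) = √(-1/(-415 + 5*(-¼)) + 2631) = √(-1/(-415 - 5/4) + 2631) = √(-1/(-1665/4) + 2631) = √(-1*(-4/1665) + 2631) = √(4/1665 + 2631) = √(4380619/1665) = √810414515/555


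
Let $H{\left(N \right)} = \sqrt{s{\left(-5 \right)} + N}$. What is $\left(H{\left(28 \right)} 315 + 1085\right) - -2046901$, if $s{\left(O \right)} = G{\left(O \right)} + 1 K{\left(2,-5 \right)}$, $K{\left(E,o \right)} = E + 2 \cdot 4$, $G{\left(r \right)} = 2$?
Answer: $2047986 + 630 \sqrt{10} \approx 2.05 \cdot 10^{6}$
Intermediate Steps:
$K{\left(E,o \right)} = 8 + E$ ($K{\left(E,o \right)} = E + 8 = 8 + E$)
$s{\left(O \right)} = 12$ ($s{\left(O \right)} = 2 + 1 \left(8 + 2\right) = 2 + 1 \cdot 10 = 2 + 10 = 12$)
$H{\left(N \right)} = \sqrt{12 + N}$
$\left(H{\left(28 \right)} 315 + 1085\right) - -2046901 = \left(\sqrt{12 + 28} \cdot 315 + 1085\right) - -2046901 = \left(\sqrt{40} \cdot 315 + 1085\right) + 2046901 = \left(2 \sqrt{10} \cdot 315 + 1085\right) + 2046901 = \left(630 \sqrt{10} + 1085\right) + 2046901 = \left(1085 + 630 \sqrt{10}\right) + 2046901 = 2047986 + 630 \sqrt{10}$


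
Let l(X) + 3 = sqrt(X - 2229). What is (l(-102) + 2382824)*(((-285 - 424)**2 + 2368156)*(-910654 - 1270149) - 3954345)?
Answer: -14918208203887182376 - 18782201689368*I*sqrt(259) ≈ -1.4918e+19 - 3.0227e+14*I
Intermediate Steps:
l(X) = -3 + sqrt(-2229 + X) (l(X) = -3 + sqrt(X - 2229) = -3 + sqrt(-2229 + X))
(l(-102) + 2382824)*(((-285 - 424)**2 + 2368156)*(-910654 - 1270149) - 3954345) = ((-3 + sqrt(-2229 - 102)) + 2382824)*(((-285 - 424)**2 + 2368156)*(-910654 - 1270149) - 3954345) = ((-3 + sqrt(-2331)) + 2382824)*(((-709)**2 + 2368156)*(-2180803) - 3954345) = ((-3 + 3*I*sqrt(259)) + 2382824)*((502681 + 2368156)*(-2180803) - 3954345) = (2382821 + 3*I*sqrt(259))*(2870837*(-2180803) - 3954345) = (2382821 + 3*I*sqrt(259))*(-6260729942111 - 3954345) = (2382821 + 3*I*sqrt(259))*(-6260733896456) = -14918208203887182376 - 18782201689368*I*sqrt(259)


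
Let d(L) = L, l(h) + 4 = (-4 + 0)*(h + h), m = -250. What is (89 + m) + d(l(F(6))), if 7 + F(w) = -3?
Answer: -85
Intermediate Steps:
F(w) = -10 (F(w) = -7 - 3 = -10)
l(h) = -4 - 8*h (l(h) = -4 + (-4 + 0)*(h + h) = -4 - 8*h)
(89 + m) + d(l(F(6))) = (89 - 250) + (-4 - 8*(-10)) = -161 + (-4 + 80) = -161 + 76 = -85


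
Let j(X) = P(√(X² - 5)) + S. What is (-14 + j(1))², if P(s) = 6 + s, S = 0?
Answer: 60 - 32*I ≈ 60.0 - 32.0*I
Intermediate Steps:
j(X) = 6 + √(-5 + X²) (j(X) = (6 + √(X² - 5)) + 0 = (6 + √(-5 + X²)) + 0 = 6 + √(-5 + X²))
(-14 + j(1))² = (-14 + (6 + √(-5 + 1²)))² = (-14 + (6 + √(-5 + 1)))² = (-14 + (6 + √(-4)))² = (-14 + (6 + 2*I))² = (-8 + 2*I)²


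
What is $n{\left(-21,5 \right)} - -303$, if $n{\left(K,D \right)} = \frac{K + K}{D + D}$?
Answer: $\frac{1494}{5} \approx 298.8$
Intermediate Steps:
$n{\left(K,D \right)} = \frac{K}{D}$ ($n{\left(K,D \right)} = \frac{2 K}{2 D} = 2 K \frac{1}{2 D} = \frac{K}{D}$)
$n{\left(-21,5 \right)} - -303 = - \frac{21}{5} - -303 = \left(-21\right) \frac{1}{5} + 303 = - \frac{21}{5} + 303 = \frac{1494}{5}$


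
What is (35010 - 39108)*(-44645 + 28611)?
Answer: 65707332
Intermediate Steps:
(35010 - 39108)*(-44645 + 28611) = -4098*(-16034) = 65707332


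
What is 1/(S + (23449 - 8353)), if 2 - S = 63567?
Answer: -1/48469 ≈ -2.0632e-5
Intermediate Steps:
S = -63565 (S = 2 - 1*63567 = 2 - 63567 = -63565)
1/(S + (23449 - 8353)) = 1/(-63565 + (23449 - 8353)) = 1/(-63565 + 15096) = 1/(-48469) = -1/48469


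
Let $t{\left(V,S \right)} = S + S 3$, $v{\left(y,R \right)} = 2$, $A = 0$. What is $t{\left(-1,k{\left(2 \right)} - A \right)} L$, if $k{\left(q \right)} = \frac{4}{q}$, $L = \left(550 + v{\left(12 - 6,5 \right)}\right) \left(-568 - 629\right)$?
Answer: $-5285952$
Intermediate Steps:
$L = -660744$ ($L = \left(550 + 2\right) \left(-568 - 629\right) = 552 \left(-1197\right) = -660744$)
$t{\left(V,S \right)} = 4 S$ ($t{\left(V,S \right)} = S + 3 S = 4 S$)
$t{\left(-1,k{\left(2 \right)} - A \right)} L = 4 \left(\frac{4}{2} - 0\right) \left(-660744\right) = 4 \left(4 \cdot \frac{1}{2} + 0\right) \left(-660744\right) = 4 \left(2 + 0\right) \left(-660744\right) = 4 \cdot 2 \left(-660744\right) = 8 \left(-660744\right) = -5285952$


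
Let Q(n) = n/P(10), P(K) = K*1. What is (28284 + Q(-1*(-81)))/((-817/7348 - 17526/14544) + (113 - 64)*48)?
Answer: 629907762924/52336657985 ≈ 12.036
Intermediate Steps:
P(K) = K
Q(n) = n/10
(28284 + Q(-1*(-81)))/((-817/7348 - 17526/14544) + (113 - 64)*48) = (28284 + (-1*(-81))/10)/((-817/7348 - 17526/14544) + (113 - 64)*48) = (28284 + (⅒)*81)/((-817*1/7348 - 17526*1/14544) + 49*48) = (28284 + 81/10)/((-817/7348 - 2921/2424) + 2352) = 282921/(10*(-5860979/4452888 + 2352)) = 282921/(10*(10467331597/4452888)) = (282921/10)*(4452888/10467331597) = 629907762924/52336657985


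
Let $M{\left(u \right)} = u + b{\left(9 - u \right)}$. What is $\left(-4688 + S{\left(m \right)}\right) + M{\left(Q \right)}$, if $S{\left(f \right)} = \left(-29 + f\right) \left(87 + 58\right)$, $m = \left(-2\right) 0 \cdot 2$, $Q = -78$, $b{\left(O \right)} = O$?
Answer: $-8884$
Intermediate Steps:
$M{\left(u \right)} = 9$ ($M{\left(u \right)} = u - \left(-9 + u\right) = 9$)
$m = 0$ ($m = 0 \cdot 2 = 0$)
$S{\left(f \right)} = -4205 + 145 f$ ($S{\left(f \right)} = \left(-29 + f\right) 145 = -4205 + 145 f$)
$\left(-4688 + S{\left(m \right)}\right) + M{\left(Q \right)} = \left(-4688 + \left(-4205 + 145 \cdot 0\right)\right) + 9 = \left(-4688 + \left(-4205 + 0\right)\right) + 9 = \left(-4688 - 4205\right) + 9 = -8893 + 9 = -8884$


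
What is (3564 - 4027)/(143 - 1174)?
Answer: 463/1031 ≈ 0.44908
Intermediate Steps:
(3564 - 4027)/(143 - 1174) = -463/(-1031) = -463*(-1/1031) = 463/1031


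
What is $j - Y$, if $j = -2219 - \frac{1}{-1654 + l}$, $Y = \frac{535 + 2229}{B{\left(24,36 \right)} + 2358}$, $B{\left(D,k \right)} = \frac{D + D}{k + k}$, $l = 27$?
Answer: $- \frac{6390014699}{2878163} \approx -2220.2$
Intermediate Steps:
$B{\left(D,k \right)} = \frac{D}{k}$ ($B{\left(D,k \right)} = \frac{2 D}{2 k} = 2 D \frac{1}{2 k} = \frac{D}{k}$)
$Y = \frac{2073}{1769}$ ($Y = \frac{535 + 2229}{\frac{24}{36} + 2358} = \frac{2764}{24 \cdot \frac{1}{36} + 2358} = \frac{2764}{\frac{2}{3} + 2358} = \frac{2764}{\frac{7076}{3}} = 2764 \cdot \frac{3}{7076} = \frac{2073}{1769} \approx 1.1718$)
$j = - \frac{3610312}{1627}$ ($j = -2219 - \frac{1}{-1654 + 27} = -2219 - \frac{1}{-1627} = -2219 - - \frac{1}{1627} = -2219 + \frac{1}{1627} = - \frac{3610312}{1627} \approx -2219.0$)
$j - Y = - \frac{3610312}{1627} - \frac{2073}{1769} = - \frac{6390014699}{2878163}$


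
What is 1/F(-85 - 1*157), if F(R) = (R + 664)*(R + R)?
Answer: -1/204248 ≈ -4.8960e-6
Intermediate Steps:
F(R) = 2*R*(664 + R) (F(R) = (664 + R)*(2*R) = 2*R*(664 + R))
1/F(-85 - 1*157) = 1/(2*(-85 - 1*157)*(664 + (-85 - 1*157))) = 1/(2*(-85 - 157)*(664 + (-85 - 157))) = 1/(2*(-242)*(664 - 242)) = 1/(2*(-242)*422) = 1/(-204248) = -1/204248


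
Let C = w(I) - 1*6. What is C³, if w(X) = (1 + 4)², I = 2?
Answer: 6859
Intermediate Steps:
w(X) = 25 (w(X) = 5² = 25)
C = 19 (C = 25 - 1*6 = 25 - 6 = 19)
C³ = 19³ = 6859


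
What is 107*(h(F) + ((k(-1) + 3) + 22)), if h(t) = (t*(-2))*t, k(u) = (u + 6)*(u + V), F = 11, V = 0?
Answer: -23754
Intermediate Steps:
k(u) = u*(6 + u) (k(u) = (u + 6)*(u + 0) = (6 + u)*u = u*(6 + u))
h(t) = -2*t**2 (h(t) = (-2*t)*t = -2*t**2)
107*(h(F) + ((k(-1) + 3) + 22)) = 107*(-2*11**2 + ((-(6 - 1) + 3) + 22)) = 107*(-2*121 + ((-1*5 + 3) + 22)) = 107*(-242 + ((-5 + 3) + 22)) = 107*(-242 + (-2 + 22)) = 107*(-242 + 20) = 107*(-222) = -23754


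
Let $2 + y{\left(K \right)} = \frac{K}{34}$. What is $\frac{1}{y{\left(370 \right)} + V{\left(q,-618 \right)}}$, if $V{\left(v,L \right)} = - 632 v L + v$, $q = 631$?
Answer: $\frac{17}{4189719630} \approx 4.0576 \cdot 10^{-9}$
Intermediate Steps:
$y{\left(K \right)} = -2 + \frac{K}{34}$
$V{\left(v,L \right)} = v - 632 L v$ ($V{\left(v,L \right)} = - 632 L v + v = v - 632 L v$)
$\frac{1}{y{\left(370 \right)} + V{\left(q,-618 \right)}} = \frac{1}{\left(-2 + \frac{1}{34} \cdot 370\right) + 631 \left(1 - -390576\right)} = \frac{1}{\left(-2 + \frac{185}{17}\right) + 631 \left(1 + 390576\right)} = \frac{1}{\frac{151}{17} + 631 \cdot 390577} = \frac{1}{\frac{151}{17} + 246454087} = \frac{1}{\frac{4189719630}{17}} = \frac{17}{4189719630}$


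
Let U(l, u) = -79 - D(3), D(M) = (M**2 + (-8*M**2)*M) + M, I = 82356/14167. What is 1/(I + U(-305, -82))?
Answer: 14167/1853231 ≈ 0.0076445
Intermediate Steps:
I = 82356/14167 (I = 82356*(1/14167) = 82356/14167 ≈ 5.8132)
D(M) = M + M**2 - 8*M**3 (D(M) = (M**2 - 8*M**3) + M = M + M**2 - 8*M**3)
U(l, u) = 125 (U(l, u) = -79 - 3*(1 + 3 - 8*3**2) = -79 - 3*(1 + 3 - 8*9) = -79 - 3*(1 + 3 - 72) = -79 - 3*(-68) = -79 - 1*(-204) = -79 + 204 = 125)
1/(I + U(-305, -82)) = 1/(82356/14167 + 125) = 1/(1853231/14167) = 14167/1853231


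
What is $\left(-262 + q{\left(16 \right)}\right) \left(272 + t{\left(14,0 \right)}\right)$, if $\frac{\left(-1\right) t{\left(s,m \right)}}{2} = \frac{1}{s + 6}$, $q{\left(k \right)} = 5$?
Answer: $- \frac{698783}{10} \approx -69878.0$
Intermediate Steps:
$t{\left(s,m \right)} = - \frac{2}{6 + s}$ ($t{\left(s,m \right)} = - \frac{2}{s + 6} = - \frac{2}{6 + s}$)
$\left(-262 + q{\left(16 \right)}\right) \left(272 + t{\left(14,0 \right)}\right) = \left(-262 + 5\right) \left(272 - \frac{2}{6 + 14}\right) = - 257 \left(272 - \frac{2}{20}\right) = - 257 \left(272 - \frac{1}{10}\right) = \left(-257\right) \frac{2719}{10} = - \frac{698783}{10}$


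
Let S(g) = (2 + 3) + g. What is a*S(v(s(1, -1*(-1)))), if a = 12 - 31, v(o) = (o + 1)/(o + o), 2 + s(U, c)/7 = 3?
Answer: -741/7 ≈ -105.86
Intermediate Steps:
s(U, c) = 7 (s(U, c) = -14 + 7*3 = -14 + 21 = 7)
v(o) = (1 + o)/(2*o) (v(o) = (1 + o)/((2*o)) = (1 + o)*(1/(2*o)) = (1 + o)/(2*o))
a = -19
S(g) = 5 + g
a*S(v(s(1, -1*(-1)))) = -19*(5 + (½)*(1 + 7)/7) = -19*(5 + (½)*(⅐)*8) = -19*(5 + 4/7) = -19*39/7 = -741/7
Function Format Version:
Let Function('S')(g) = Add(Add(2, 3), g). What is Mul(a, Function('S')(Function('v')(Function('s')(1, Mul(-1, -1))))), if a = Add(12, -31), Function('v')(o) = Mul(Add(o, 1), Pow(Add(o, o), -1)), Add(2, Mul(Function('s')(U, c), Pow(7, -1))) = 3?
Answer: Rational(-741, 7) ≈ -105.86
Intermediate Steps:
Function('s')(U, c) = 7 (Function('s')(U, c) = Add(-14, Mul(7, 3)) = Add(-14, 21) = 7)
Function('v')(o) = Mul(Rational(1, 2), Pow(o, -1), Add(1, o)) (Function('v')(o) = Mul(Add(1, o), Pow(Mul(2, o), -1)) = Mul(Add(1, o), Mul(Rational(1, 2), Pow(o, -1))) = Mul(Rational(1, 2), Pow(o, -1), Add(1, o)))
a = -19
Function('S')(g) = Add(5, g)
Mul(a, Function('S')(Function('v')(Function('s')(1, Mul(-1, -1))))) = Mul(-19, Add(5, Mul(Rational(1, 2), Pow(7, -1), Add(1, 7)))) = Mul(-19, Add(5, Mul(Rational(1, 2), Rational(1, 7), 8))) = Mul(-19, Add(5, Rational(4, 7))) = Mul(-19, Rational(39, 7)) = Rational(-741, 7)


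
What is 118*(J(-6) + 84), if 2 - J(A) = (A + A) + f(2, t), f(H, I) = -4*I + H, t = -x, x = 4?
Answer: 9440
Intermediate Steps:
t = -4 (t = -1*4 = -4)
f(H, I) = H - 4*I
J(A) = -16 - 2*A (J(A) = 2 - ((A + A) + (2 - 4*(-4))) = 2 - (2*A + (2 + 16)) = 2 - (2*A + 18) = 2 - (18 + 2*A) = 2 + (-18 - 2*A) = -16 - 2*A)
118*(J(-6) + 84) = 118*((-16 - 2*(-6)) + 84) = 118*((-16 + 12) + 84) = 118*(-4 + 84) = 118*80 = 9440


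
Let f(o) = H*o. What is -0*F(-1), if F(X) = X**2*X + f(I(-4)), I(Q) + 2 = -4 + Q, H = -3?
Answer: 0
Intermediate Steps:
I(Q) = -6 + Q (I(Q) = -2 + (-4 + Q) = -6 + Q)
f(o) = -3*o
F(X) = 30 + X**3 (F(X) = X**2*X - 3*(-6 - 4) = X**3 - 3*(-10) = X**3 + 30 = 30 + X**3)
-0*F(-1) = -0*(30 + (-1)**3) = -0*(30 - 1) = -0*29 = -37*0 = 0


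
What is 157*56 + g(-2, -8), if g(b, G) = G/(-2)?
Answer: 8796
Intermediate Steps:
g(b, G) = -G/2 (g(b, G) = G*(-½) = -G/2)
157*56 + g(-2, -8) = 157*56 - ½*(-8) = 8792 + 4 = 8796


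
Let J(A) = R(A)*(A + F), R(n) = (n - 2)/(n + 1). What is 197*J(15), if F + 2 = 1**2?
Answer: 17927/8 ≈ 2240.9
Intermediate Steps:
F = -1 (F = -2 + 1**2 = -2 + 1 = -1)
R(n) = (-2 + n)/(1 + n)
J(A) = (-1 + A)*(-2 + A)/(1 + A) (J(A) = ((-2 + A)/(1 + A))*(A - 1) = ((-2 + A)/(1 + A))*(-1 + A) = (-1 + A)*(-2 + A)/(1 + A))
197*J(15) = 197*((-1 + 15)*(-2 + 15)/(1 + 15)) = 197*(14*13/16) = 197*((1/16)*14*13) = 197*(91/8) = 17927/8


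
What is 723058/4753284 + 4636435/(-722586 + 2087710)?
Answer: 5756339032933/1622205516804 ≈ 3.5485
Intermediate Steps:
723058/4753284 + 4636435/(-722586 + 2087710) = 723058*(1/4753284) + 4636435/1365124 = 361529/2376642 + 4636435*(1/1365124) = 361529/2376642 + 4636435/1365124 = 5756339032933/1622205516804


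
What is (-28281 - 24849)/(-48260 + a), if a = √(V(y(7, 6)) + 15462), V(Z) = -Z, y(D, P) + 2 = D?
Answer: 854684600/776337381 + 17710*√15457/776337381 ≈ 1.1038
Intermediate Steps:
y(D, P) = -2 + D
a = √15457 (a = √(-(-2 + 7) + 15462) = √(-1*5 + 15462) = √(-5 + 15462) = √15457 ≈ 124.33)
(-28281 - 24849)/(-48260 + a) = (-28281 - 24849)/(-48260 + √15457) = -53130/(-48260 + √15457)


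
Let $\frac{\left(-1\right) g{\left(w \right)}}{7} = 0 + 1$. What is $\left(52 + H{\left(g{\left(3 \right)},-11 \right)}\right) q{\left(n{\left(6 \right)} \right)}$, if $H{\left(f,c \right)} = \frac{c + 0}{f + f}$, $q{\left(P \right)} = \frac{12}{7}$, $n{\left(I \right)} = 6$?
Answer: $\frac{4434}{49} \approx 90.49$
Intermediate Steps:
$q{\left(P \right)} = \frac{12}{7}$ ($q{\left(P \right)} = 12 \cdot \frac{1}{7} = \frac{12}{7}$)
$g{\left(w \right)} = -7$ ($g{\left(w \right)} = - 7 \left(0 + 1\right) = \left(-7\right) 1 = -7$)
$H{\left(f,c \right)} = \frac{c}{2 f}$
$\left(52 + H{\left(g{\left(3 \right)},-11 \right)}\right) q{\left(n{\left(6 \right)} \right)} = \left(52 + \frac{1}{2} \left(-11\right) \frac{1}{-7}\right) \frac{12}{7} = \left(52 + \frac{1}{2} \left(-11\right) \left(- \frac{1}{7}\right)\right) \frac{12}{7} = \left(52 + \frac{11}{14}\right) \frac{12}{7} = \frac{739}{14} \cdot \frac{12}{7} = \frac{4434}{49}$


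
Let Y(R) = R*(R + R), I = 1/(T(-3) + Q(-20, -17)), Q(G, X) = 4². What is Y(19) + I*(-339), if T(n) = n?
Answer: 9047/13 ≈ 695.92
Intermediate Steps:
Q(G, X) = 16
I = 1/13 (I = 1/(-3 + 16) = 1/13 ≈ 0.076923)
Y(R) = 2*R² (Y(R) = R*(2*R) = 2*R²)
Y(19) + I*(-339) = 2*19² + (1/13)*(-339) = 2*361 - 339/13 = 722 - 339/13 = 9047/13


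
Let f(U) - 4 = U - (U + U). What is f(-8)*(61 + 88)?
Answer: 1788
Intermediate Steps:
f(U) = 4 - U (f(U) = 4 + (U - (U + U)) = 4 + (U - 2*U) = 4 - U)
f(-8)*(61 + 88) = (4 - 1*(-8))*(61 + 88) = (4 + 8)*149 = 12*149 = 1788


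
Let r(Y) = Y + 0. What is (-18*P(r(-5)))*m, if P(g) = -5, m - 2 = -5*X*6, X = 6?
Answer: -16020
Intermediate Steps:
m = -178 (m = 2 - 5*6*6 = 2 - 30*6 = 2 - 180 = -178)
r(Y) = Y
(-18*P(r(-5)))*m = -18*(-5)*(-178) = 90*(-178) = -16020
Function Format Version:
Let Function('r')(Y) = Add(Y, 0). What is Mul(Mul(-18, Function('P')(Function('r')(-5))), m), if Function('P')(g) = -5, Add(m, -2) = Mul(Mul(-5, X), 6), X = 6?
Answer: -16020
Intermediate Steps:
m = -178 (m = Add(2, Mul(Mul(-5, 6), 6)) = Add(2, Mul(-30, 6)) = Add(2, -180) = -178)
Function('r')(Y) = Y
Mul(Mul(-18, Function('P')(Function('r')(-5))), m) = Mul(Mul(-18, -5), -178) = Mul(90, -178) = -16020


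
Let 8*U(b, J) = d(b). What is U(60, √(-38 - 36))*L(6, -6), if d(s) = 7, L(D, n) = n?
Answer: -21/4 ≈ -5.2500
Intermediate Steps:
U(b, J) = 7/8 (U(b, J) = (⅛)*7 = 7/8)
U(60, √(-38 - 36))*L(6, -6) = (7/8)*(-6) = -21/4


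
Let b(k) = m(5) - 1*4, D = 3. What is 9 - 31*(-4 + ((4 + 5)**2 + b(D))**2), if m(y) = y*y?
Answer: -322391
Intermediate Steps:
m(y) = y**2
b(k) = 21 (b(k) = 5**2 - 1*4 = 25 - 4 = 21)
9 - 31*(-4 + ((4 + 5)**2 + b(D))**2) = 9 - 31*(-4 + ((4 + 5)**2 + 21)**2) = 9 - 31*(-4 + (9**2 + 21)**2) = 9 - 31*(-4 + (81 + 21)**2) = 9 - 31*(-4 + 102**2) = 9 - 31*(-4 + 10404) = 9 - 31*10400 = 9 - 322400 = -322391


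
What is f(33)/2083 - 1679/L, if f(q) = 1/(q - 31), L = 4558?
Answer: -1747539/4747157 ≈ -0.36812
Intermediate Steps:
f(q) = 1/(-31 + q)
f(33)/2083 - 1679/L = 1/((-31 + 33)*2083) - 1679/4558 = (1/2083)/2 - 1679*1/4558 = (½)*(1/2083) - 1679/4558 = 1/4166 - 1679/4558 = -1747539/4747157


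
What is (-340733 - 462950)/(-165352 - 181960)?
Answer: 803683/347312 ≈ 2.3140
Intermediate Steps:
(-340733 - 462950)/(-165352 - 181960) = -803683/(-347312) = -803683*(-1/347312) = 803683/347312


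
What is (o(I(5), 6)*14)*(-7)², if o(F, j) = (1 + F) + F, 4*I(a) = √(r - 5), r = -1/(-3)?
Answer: 686 + 343*I*√42/3 ≈ 686.0 + 740.96*I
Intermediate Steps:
r = ⅓ (r = -⅓*(-1) = ⅓ ≈ 0.33333)
I(a) = I*√42/12 (I(a) = √(⅓ - 5)/4 = √(-14/3)/4 = (I*√42/3)/4 = I*√42/12)
o(F, j) = 1 + 2*F
(o(I(5), 6)*14)*(-7)² = ((1 + 2*(I*√42/12))*14)*(-7)² = ((1 + I*√42/6)*14)*49 = (14 + 7*I*√42/3)*49 = 686 + 343*I*√42/3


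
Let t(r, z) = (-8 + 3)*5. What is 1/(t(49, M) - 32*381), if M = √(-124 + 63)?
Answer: -1/12217 ≈ -8.1853e-5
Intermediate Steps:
M = I*√61 (M = √(-61) = I*√61 ≈ 7.8102*I)
t(r, z) = -25 (t(r, z) = -5*5 = -25)
1/(t(49, M) - 32*381) = 1/(-25 - 32*381) = 1/(-25 - 12192) = 1/(-12217) = -1/12217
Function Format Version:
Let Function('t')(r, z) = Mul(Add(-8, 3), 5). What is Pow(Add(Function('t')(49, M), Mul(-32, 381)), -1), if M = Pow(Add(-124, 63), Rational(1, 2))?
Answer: Rational(-1, 12217) ≈ -8.1853e-5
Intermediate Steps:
M = Mul(I, Pow(61, Rational(1, 2))) (M = Pow(-61, Rational(1, 2)) = Mul(I, Pow(61, Rational(1, 2))) ≈ Mul(7.8102, I))
Function('t')(r, z) = -25 (Function('t')(r, z) = Mul(-5, 5) = -25)
Pow(Add(Function('t')(49, M), Mul(-32, 381)), -1) = Pow(Add(-25, Mul(-32, 381)), -1) = Pow(Add(-25, -12192), -1) = Pow(-12217, -1) = Rational(-1, 12217)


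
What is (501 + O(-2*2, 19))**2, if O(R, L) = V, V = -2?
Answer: 249001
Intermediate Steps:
O(R, L) = -2
(501 + O(-2*2, 19))**2 = (501 - 2)**2 = 499**2 = 249001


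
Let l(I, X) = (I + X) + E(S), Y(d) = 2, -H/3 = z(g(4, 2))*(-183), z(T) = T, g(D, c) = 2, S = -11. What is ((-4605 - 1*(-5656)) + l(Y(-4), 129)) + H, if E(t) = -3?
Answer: 2277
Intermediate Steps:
H = 1098 (H = -6*(-183) = -3*(-366) = 1098)
l(I, X) = -3 + I + X (l(I, X) = (I + X) - 3 = -3 + I + X)
((-4605 - 1*(-5656)) + l(Y(-4), 129)) + H = ((-4605 - 1*(-5656)) + (-3 + 2 + 129)) + 1098 = ((-4605 + 5656) + 128) + 1098 = (1051 + 128) + 1098 = 1179 + 1098 = 2277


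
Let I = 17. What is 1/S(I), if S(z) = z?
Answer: 1/17 ≈ 0.058824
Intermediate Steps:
1/S(I) = 1/17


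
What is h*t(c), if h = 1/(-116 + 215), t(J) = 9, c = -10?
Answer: 1/11 ≈ 0.090909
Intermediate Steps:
h = 1/99 ≈ 0.010101
h*t(c) = (1/99)*9 = 1/11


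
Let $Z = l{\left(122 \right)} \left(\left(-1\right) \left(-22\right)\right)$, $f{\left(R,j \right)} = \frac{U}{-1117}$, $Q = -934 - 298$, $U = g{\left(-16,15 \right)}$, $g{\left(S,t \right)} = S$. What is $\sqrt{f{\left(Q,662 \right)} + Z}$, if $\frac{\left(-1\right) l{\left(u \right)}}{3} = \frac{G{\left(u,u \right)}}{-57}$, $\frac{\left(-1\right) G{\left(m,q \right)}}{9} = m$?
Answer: $\frac{14 i \sqrt{2921621849}}{21223} \approx 35.656 i$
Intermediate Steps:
$G{\left(m,q \right)} = - 9 m$
$U = -16$
$l{\left(u \right)} = - \frac{9 u}{19}$ ($l{\left(u \right)} = - 3 \frac{\left(-9\right) u}{-57} = - 3 - 9 u \left(- \frac{1}{57}\right) = - 3 \frac{3 u}{19} = - \frac{9 u}{19}$)
$Q = -1232$
$f{\left(R,j \right)} = \frac{16}{1117}$ ($f{\left(R,j \right)} = - \frac{16}{-1117} = \left(-16\right) \left(- \frac{1}{1117}\right) = \frac{16}{1117}$)
$Z = - \frac{24156}{19}$ ($Z = \left(- \frac{9}{19}\right) 122 \left(\left(-1\right) \left(-22\right)\right) = \left(- \frac{1098}{19}\right) 22 = - \frac{24156}{19} \approx -1271.4$)
$\sqrt{f{\left(Q,662 \right)} + Z} = \sqrt{\frac{16}{1117} - \frac{24156}{19}} = \sqrt{- \frac{26981948}{21223}} = \frac{14 i \sqrt{2921621849}}{21223}$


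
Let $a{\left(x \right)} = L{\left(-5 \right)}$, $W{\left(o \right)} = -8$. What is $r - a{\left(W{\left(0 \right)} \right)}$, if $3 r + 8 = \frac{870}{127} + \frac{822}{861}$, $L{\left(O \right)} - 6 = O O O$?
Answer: $\frac{4335063}{36449} \approx 118.94$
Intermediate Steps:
$L{\left(O \right)} = 6 + O^{3}$ ($L{\left(O \right)} = 6 + O O O = 6 + O^{2} O = 6 + O^{3}$)
$a{\left(x \right)} = -119$ ($a{\left(x \right)} = 6 + \left(-5\right)^{3} = 6 - 125 = -119$)
$r = - \frac{2368}{36449}$ ($r = - \frac{8}{3} + \frac{\frac{870}{127} + \frac{822}{861}}{3} = - \frac{8}{3} + \frac{870 \cdot \frac{1}{127} + 822 \cdot \frac{1}{861}}{3} = - \frac{8}{3} + \frac{\frac{870}{127} + \frac{274}{287}}{3} = - \frac{8}{3} + \frac{1}{3} \cdot \frac{284488}{36449} = - \frac{8}{3} + \frac{284488}{109347} = - \frac{2368}{36449} \approx -0.064968$)
$r - a{\left(W{\left(0 \right)} \right)} = - \frac{2368}{36449} - -119 = - \frac{2368}{36449} + 119 = \frac{4335063}{36449}$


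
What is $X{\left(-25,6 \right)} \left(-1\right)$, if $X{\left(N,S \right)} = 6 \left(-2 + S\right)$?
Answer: $-24$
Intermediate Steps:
$X{\left(N,S \right)} = -12 + 6 S$
$X{\left(-25,6 \right)} \left(-1\right) = \left(-12 + 6 \cdot 6\right) \left(-1\right) = \left(-12 + 36\right) \left(-1\right) = 24 \left(-1\right) = -24$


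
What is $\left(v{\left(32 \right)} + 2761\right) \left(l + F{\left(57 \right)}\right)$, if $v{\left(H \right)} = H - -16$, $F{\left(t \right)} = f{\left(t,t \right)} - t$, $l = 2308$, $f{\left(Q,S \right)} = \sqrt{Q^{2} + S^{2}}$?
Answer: $6323059 + 160113 \sqrt{2} \approx 6.5495 \cdot 10^{6}$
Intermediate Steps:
$F{\left(t \right)} = - t + \sqrt{2} \sqrt{t^{2}}$ ($F{\left(t \right)} = \sqrt{t^{2} + t^{2}} - t = \sqrt{2 t^{2}} - t = \sqrt{2} \sqrt{t^{2}} - t = - t + \sqrt{2} \sqrt{t^{2}}$)
$v{\left(H \right)} = 16 + H$ ($v{\left(H \right)} = H + 16 = 16 + H$)
$\left(v{\left(32 \right)} + 2761\right) \left(l + F{\left(57 \right)}\right) = \left(\left(16 + 32\right) + 2761\right) \left(2308 - \left(57 - \sqrt{2} \sqrt{57^{2}}\right)\right) = \left(48 + 2761\right) \left(2308 - \left(57 - \sqrt{2} \sqrt{3249}\right)\right) = 2809 \left(2308 - \left(57 - \sqrt{2} \cdot 57\right)\right) = 2809 \left(2308 - \left(57 - 57 \sqrt{2}\right)\right) = 2809 \left(2251 + 57 \sqrt{2}\right) = 6323059 + 160113 \sqrt{2}$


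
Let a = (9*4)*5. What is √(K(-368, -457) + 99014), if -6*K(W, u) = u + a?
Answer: √3566166/6 ≈ 314.74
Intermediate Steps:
a = 180 (a = 36*5 = 180)
K(W, u) = -30 - u/6 (K(W, u) = -(u + 180)/6 = -(180 + u)/6 = -30 - u/6)
√(K(-368, -457) + 99014) = √((-30 - ⅙*(-457)) + 99014) = √((-30 + 457/6) + 99014) = √(277/6 + 99014) = √(594361/6) = √3566166/6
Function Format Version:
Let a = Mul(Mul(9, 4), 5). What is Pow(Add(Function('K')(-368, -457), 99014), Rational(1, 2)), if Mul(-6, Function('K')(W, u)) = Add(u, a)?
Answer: Mul(Rational(1, 6), Pow(3566166, Rational(1, 2))) ≈ 314.74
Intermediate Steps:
a = 180 (a = Mul(36, 5) = 180)
Function('K')(W, u) = Add(-30, Mul(Rational(-1, 6), u)) (Function('K')(W, u) = Mul(Rational(-1, 6), Add(u, 180)) = Mul(Rational(-1, 6), Add(180, u)) = Add(-30, Mul(Rational(-1, 6), u)))
Pow(Add(Function('K')(-368, -457), 99014), Rational(1, 2)) = Pow(Add(Add(-30, Mul(Rational(-1, 6), -457)), 99014), Rational(1, 2)) = Pow(Add(Add(-30, Rational(457, 6)), 99014), Rational(1, 2)) = Pow(Add(Rational(277, 6), 99014), Rational(1, 2)) = Pow(Rational(594361, 6), Rational(1, 2)) = Mul(Rational(1, 6), Pow(3566166, Rational(1, 2)))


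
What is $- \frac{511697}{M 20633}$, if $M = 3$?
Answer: $- \frac{511697}{61899} \approx -8.2666$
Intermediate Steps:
$- \frac{511697}{M 20633} = - \frac{511697}{3 \cdot 20633} = - \frac{511697}{61899}$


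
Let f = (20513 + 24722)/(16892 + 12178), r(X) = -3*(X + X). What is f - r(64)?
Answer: 2241623/5814 ≈ 385.56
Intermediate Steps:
r(X) = -6*X
f = 9047/5814 (f = 45235/29070 = 45235*(1/29070) = 9047/5814 ≈ 1.5561)
f - r(64) = 9047/5814 - (-6)*64 = 9047/5814 - 1*(-384) = 9047/5814 + 384 = 2241623/5814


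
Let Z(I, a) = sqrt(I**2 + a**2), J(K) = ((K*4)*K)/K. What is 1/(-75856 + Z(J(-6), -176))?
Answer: -4741/359631324 - sqrt(493)/719262648 ≈ -1.3214e-5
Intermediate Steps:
J(K) = 4*K (J(K) = ((4*K)*K)/K = (4*K**2)/K = 4*K)
1/(-75856 + Z(J(-6), -176)) = 1/(-75856 + sqrt((4*(-6))**2 + (-176)**2)) = 1/(-75856 + sqrt((-24)**2 + 30976)) = 1/(-75856 + sqrt(576 + 30976)) = 1/(-75856 + sqrt(31552)) = 1/(-75856 + 8*sqrt(493))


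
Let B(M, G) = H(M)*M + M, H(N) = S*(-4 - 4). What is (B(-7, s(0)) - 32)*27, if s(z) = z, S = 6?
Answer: 8019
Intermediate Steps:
H(N) = -48 (H(N) = 6*(-4 - 4) = 6*(-8) = -48)
B(M, G) = -47*M (B(M, G) = -48*M + M = -47*M)
(B(-7, s(0)) - 32)*27 = (-47*(-7) - 32)*27 = (329 - 32)*27 = 297*27 = 8019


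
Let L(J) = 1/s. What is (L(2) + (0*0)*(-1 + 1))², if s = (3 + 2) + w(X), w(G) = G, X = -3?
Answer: ¼ ≈ 0.25000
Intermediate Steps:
s = 2 (s = (3 + 2) - 3 = 5 - 3 = 2)
L(J) = ½ (L(J) = 1/2 = ½)
(L(2) + (0*0)*(-1 + 1))² = (½ + (0*0)*(-1 + 1))² = (½ + 0*0)² = (½ + 0)² = (½)² = ¼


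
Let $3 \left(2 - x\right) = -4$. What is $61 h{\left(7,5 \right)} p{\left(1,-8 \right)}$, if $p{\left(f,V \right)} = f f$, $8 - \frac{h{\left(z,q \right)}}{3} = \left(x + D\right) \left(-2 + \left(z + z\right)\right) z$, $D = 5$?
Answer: $-126636$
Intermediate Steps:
$x = \frac{10}{3}$ ($x = 2 - - \frac{4}{3} = 2 + \frac{4}{3} = \frac{10}{3} \approx 3.3333$)
$h{\left(z,q \right)} = 24 - 3 z \left(- \frac{50}{3} + \frac{50 z}{3}\right)$ ($h{\left(z,q \right)} = 24 - 3 \left(\frac{10}{3} + 5\right) \left(-2 + \left(z + z\right)\right) z = 24 - 3 \frac{25 \left(-2 + 2 z\right)}{3} z = 24 - 3 \left(- \frac{50}{3} + \frac{50 z}{3}\right) z = 24 - 3 z \left(- \frac{50}{3} + \frac{50 z}{3}\right)$)
$p{\left(f,V \right)} = f^{2}$
$61 h{\left(7,5 \right)} p{\left(1,-8 \right)} = 61 \left(24 - 50 \cdot 7^{2} + 50 \cdot 7\right) 1^{2} = 61 \left(24 - 2450 + 350\right) 1 = 61 \left(-2076\right) 1 = \left(-126636\right) 1 = -126636$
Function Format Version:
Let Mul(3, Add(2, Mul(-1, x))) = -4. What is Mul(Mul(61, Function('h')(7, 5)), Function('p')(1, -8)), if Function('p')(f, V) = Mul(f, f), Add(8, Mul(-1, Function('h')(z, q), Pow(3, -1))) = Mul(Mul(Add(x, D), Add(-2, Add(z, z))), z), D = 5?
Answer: -126636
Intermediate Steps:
x = Rational(10, 3) (x = Add(2, Mul(Rational(-1, 3), -4)) = Add(2, Rational(4, 3)) = Rational(10, 3) ≈ 3.3333)
Function('h')(z, q) = Add(24, Mul(-3, z, Add(Rational(-50, 3), Mul(Rational(50, 3), z)))) (Function('h')(z, q) = Add(24, Mul(-3, Mul(Mul(Add(Rational(10, 3), 5), Add(-2, Add(z, z))), z))) = Add(24, Mul(-3, Mul(Mul(Rational(25, 3), Add(-2, Mul(2, z))), z))) = Add(24, Mul(-3, Mul(Add(Rational(-50, 3), Mul(Rational(50, 3), z)), z))) = Add(24, Mul(-3, Mul(z, Add(Rational(-50, 3), Mul(Rational(50, 3), z))))) = Add(24, Mul(-3, z, Add(Rational(-50, 3), Mul(Rational(50, 3), z)))))
Function('p')(f, V) = Pow(f, 2)
Mul(Mul(61, Function('h')(7, 5)), Function('p')(1, -8)) = Mul(Mul(61, Add(24, Mul(-50, Pow(7, 2)), Mul(50, 7))), Pow(1, 2)) = Mul(Mul(61, Add(24, Mul(-50, 49), 350)), 1) = Mul(Mul(61, Add(24, -2450, 350)), 1) = Mul(Mul(61, -2076), 1) = Mul(-126636, 1) = -126636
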